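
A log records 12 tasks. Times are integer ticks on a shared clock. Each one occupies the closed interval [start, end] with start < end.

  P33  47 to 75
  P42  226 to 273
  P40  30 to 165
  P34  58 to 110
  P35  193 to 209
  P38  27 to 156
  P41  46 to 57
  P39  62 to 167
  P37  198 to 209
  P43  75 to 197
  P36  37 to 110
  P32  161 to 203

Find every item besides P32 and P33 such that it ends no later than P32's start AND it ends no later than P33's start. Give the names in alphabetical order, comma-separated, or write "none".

none

Conditions: its end is no later than P32's start (X.end <= 161) AND its end is no later than P33's start (X.end <= 47).
P34: end 110 <= 161? ✓; end 110 <= 47? ✗ → no.
P35: end 209 <= 161? ✗; end 209 <= 47? ✗ → no.
P36: end 110 <= 161? ✓; end 110 <= 47? ✗ → no.
P37: end 209 <= 161? ✗; end 209 <= 47? ✗ → no.
P38: end 156 <= 161? ✓; end 156 <= 47? ✗ → no.
P39: end 167 <= 161? ✗; end 167 <= 47? ✗ → no.
P40: end 165 <= 161? ✗; end 165 <= 47? ✗ → no.
P41: end 57 <= 161? ✓; end 57 <= 47? ✗ → no.
P42: end 273 <= 161? ✗; end 273 <= 47? ✗ → no.
P43: end 197 <= 161? ✗; end 197 <= 47? ✗ → no.
Result: none.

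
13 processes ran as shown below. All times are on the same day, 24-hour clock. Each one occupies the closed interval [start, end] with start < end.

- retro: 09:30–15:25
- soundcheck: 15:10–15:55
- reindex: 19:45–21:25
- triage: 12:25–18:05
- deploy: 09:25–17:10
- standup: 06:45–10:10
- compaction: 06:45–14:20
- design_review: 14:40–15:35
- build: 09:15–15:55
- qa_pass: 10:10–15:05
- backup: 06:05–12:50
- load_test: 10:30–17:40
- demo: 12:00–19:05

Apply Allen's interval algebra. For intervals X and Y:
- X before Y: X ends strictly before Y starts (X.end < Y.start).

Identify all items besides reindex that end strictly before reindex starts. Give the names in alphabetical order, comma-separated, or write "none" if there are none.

Target reindex = [19:45, 21:25].
backup [06:05, 12:50] → before → yes.
build [09:15, 15:55] → before → yes.
compaction [06:45, 14:20] → before → yes.
demo [12:00, 19:05] → before → yes.
deploy [09:25, 17:10] → before → yes.
design_review [14:40, 15:35] → before → yes.
load_test [10:30, 17:40] → before → yes.
qa_pass [10:10, 15:05] → before → yes.
retro [09:30, 15:25] → before → yes.
soundcheck [15:10, 15:55] → before → yes.
standup [06:45, 10:10] → before → yes.
triage [12:25, 18:05] → before → yes.
Result: backup, build, compaction, demo, deploy, design_review, load_test, qa_pass, retro, soundcheck, standup, triage.

backup, build, compaction, demo, deploy, design_review, load_test, qa_pass, retro, soundcheck, standup, triage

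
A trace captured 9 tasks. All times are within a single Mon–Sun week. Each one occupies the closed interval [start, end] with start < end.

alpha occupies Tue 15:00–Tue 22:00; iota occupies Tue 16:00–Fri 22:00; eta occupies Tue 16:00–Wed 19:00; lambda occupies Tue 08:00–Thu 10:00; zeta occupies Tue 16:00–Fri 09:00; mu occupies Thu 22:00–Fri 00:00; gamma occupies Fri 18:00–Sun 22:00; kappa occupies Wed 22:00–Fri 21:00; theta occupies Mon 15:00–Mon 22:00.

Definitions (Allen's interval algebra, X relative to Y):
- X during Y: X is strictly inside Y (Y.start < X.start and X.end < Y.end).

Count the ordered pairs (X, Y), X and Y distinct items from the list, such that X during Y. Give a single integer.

Checking all 72 ordered pairs for relation 'during'; matching pairs in alphabetical order:
(alpha, lambda): alpha during lambda ✓
(eta, lambda): eta during lambda ✓
(kappa, iota): kappa during iota ✓
(mu, iota): mu during iota ✓
(mu, kappa): mu during kappa ✓
(mu, zeta): mu during zeta ✓
Count: 6.

6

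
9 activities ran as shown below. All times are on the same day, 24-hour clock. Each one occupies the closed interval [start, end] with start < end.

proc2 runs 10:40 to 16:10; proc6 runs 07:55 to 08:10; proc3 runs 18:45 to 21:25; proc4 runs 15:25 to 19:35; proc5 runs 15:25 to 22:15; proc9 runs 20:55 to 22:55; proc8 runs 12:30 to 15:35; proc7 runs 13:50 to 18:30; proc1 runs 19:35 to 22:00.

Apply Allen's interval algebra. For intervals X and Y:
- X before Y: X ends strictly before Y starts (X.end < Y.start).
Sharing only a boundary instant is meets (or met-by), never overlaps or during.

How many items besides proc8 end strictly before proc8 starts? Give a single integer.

1

Target proc8 = [12:30, 15:35].
proc1 [19:35, 22:00] → after → no.
proc2 [10:40, 16:10] → contains → no.
proc3 [18:45, 21:25] → after → no.
proc4 [15:25, 19:35] → overlapped-by → no.
proc5 [15:25, 22:15] → overlapped-by → no.
proc6 [07:55, 08:10] → before → counts.
proc7 [13:50, 18:30] → overlapped-by → no.
proc9 [20:55, 22:55] → after → no.
Total: 1.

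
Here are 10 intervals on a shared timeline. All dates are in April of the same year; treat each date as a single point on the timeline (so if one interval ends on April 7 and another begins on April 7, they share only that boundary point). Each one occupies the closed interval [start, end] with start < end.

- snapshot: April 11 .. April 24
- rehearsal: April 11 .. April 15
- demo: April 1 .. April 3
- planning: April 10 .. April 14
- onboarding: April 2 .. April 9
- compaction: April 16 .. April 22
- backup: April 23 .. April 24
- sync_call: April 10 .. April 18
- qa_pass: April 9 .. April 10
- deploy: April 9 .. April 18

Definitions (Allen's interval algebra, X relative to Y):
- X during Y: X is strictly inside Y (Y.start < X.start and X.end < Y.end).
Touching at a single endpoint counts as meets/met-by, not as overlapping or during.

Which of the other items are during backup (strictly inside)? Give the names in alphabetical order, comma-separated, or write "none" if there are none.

Target backup = [April 23, April 24].
compaction [April 16, April 22] → before → no.
demo [April 1, April 3] → before → no.
deploy [April 9, April 18] → before → no.
onboarding [April 2, April 9] → before → no.
planning [April 10, April 14] → before → no.
qa_pass [April 9, April 10] → before → no.
rehearsal [April 11, April 15] → before → no.
snapshot [April 11, April 24] → finished-by → no.
sync_call [April 10, April 18] → before → no.
Result: none.

none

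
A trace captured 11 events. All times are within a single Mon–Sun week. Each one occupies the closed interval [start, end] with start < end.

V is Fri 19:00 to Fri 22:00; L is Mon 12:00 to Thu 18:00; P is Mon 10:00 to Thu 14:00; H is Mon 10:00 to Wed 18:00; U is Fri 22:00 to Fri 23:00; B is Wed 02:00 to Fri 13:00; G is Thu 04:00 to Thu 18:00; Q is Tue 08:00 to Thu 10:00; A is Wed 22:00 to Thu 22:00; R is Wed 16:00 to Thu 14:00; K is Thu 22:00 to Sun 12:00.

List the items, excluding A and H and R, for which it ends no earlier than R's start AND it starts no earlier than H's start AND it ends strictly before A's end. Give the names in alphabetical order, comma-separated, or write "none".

Conditions: its end is no earlier than R's start (X.end >= Wed 16:00) AND its start is no earlier than H's start (X.start >= Mon 10:00) AND its end is strictly before A's end (X.end < Thu 22:00).
B: end Fri 13:00 >= Wed 16:00? ✓; start Wed 02:00 >= Mon 10:00? ✓; end Fri 13:00 < Thu 22:00? ✗ → no.
G: end Thu 18:00 >= Wed 16:00? ✓; start Thu 04:00 >= Mon 10:00? ✓; end Thu 18:00 < Thu 22:00? ✓ → yes.
K: end Sun 12:00 >= Wed 16:00? ✓; start Thu 22:00 >= Mon 10:00? ✓; end Sun 12:00 < Thu 22:00? ✗ → no.
L: end Thu 18:00 >= Wed 16:00? ✓; start Mon 12:00 >= Mon 10:00? ✓; end Thu 18:00 < Thu 22:00? ✓ → yes.
P: end Thu 14:00 >= Wed 16:00? ✓; start Mon 10:00 >= Mon 10:00? ✓; end Thu 14:00 < Thu 22:00? ✓ → yes.
Q: end Thu 10:00 >= Wed 16:00? ✓; start Tue 08:00 >= Mon 10:00? ✓; end Thu 10:00 < Thu 22:00? ✓ → yes.
U: end Fri 23:00 >= Wed 16:00? ✓; start Fri 22:00 >= Mon 10:00? ✓; end Fri 23:00 < Thu 22:00? ✗ → no.
V: end Fri 22:00 >= Wed 16:00? ✓; start Fri 19:00 >= Mon 10:00? ✓; end Fri 22:00 < Thu 22:00? ✗ → no.
Result: G, L, P, Q.

G, L, P, Q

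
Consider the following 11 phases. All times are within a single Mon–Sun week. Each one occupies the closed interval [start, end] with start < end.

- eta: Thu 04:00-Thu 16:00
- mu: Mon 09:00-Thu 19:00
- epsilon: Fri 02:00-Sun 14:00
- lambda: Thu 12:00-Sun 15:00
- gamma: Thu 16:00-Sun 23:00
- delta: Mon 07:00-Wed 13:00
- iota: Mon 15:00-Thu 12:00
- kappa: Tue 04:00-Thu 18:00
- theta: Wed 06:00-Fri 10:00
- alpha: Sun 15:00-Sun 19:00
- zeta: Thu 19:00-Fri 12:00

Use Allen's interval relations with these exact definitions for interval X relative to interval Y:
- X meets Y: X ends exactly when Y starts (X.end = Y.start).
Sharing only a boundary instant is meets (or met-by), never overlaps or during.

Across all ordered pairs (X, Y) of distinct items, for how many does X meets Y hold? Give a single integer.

Checking all 110 ordered pairs for relation 'meets'; matching pairs in alphabetical order:
(eta, gamma): eta meets gamma ✓
(iota, lambda): iota meets lambda ✓
(lambda, alpha): lambda meets alpha ✓
(mu, zeta): mu meets zeta ✓
Count: 4.

4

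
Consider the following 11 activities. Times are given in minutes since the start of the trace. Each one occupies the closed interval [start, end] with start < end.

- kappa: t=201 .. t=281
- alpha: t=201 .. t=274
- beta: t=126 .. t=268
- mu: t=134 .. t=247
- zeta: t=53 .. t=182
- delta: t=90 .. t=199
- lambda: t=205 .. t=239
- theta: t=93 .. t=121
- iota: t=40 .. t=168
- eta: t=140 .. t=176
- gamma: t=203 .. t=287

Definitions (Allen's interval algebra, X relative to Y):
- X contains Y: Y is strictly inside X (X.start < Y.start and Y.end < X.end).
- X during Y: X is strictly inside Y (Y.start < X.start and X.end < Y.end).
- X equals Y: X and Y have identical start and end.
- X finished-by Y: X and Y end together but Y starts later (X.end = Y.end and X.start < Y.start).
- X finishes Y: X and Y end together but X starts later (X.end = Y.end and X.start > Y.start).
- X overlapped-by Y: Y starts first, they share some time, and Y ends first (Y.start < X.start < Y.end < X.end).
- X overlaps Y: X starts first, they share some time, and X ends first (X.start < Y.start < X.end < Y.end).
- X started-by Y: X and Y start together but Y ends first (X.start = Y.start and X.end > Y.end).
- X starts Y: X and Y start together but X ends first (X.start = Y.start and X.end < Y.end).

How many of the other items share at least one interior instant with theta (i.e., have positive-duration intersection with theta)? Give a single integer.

Target theta = [t=93, t=121].
alpha [t=201, t=274] → after → no.
beta [t=126, t=268] → after → no.
delta [t=90, t=199] → contains → counts.
eta [t=140, t=176] → after → no.
gamma [t=203, t=287] → after → no.
iota [t=40, t=168] → contains → counts.
kappa [t=201, t=281] → after → no.
lambda [t=205, t=239] → after → no.
mu [t=134, t=247] → after → no.
zeta [t=53, t=182] → contains → counts.
Total: 3.

3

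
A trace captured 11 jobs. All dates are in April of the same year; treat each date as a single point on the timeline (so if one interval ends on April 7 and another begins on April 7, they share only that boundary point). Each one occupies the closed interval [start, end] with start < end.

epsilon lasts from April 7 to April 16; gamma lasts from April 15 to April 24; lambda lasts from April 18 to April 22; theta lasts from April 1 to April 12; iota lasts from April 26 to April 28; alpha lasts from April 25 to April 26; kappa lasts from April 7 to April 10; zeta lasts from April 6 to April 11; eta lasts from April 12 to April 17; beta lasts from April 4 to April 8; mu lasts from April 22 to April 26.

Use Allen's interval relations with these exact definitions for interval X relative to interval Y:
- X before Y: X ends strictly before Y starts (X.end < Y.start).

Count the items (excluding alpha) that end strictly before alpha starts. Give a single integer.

Target alpha = [April 25, April 26].
beta [April 4, April 8] → before → counts.
epsilon [April 7, April 16] → before → counts.
eta [April 12, April 17] → before → counts.
gamma [April 15, April 24] → before → counts.
iota [April 26, April 28] → met-by → no.
kappa [April 7, April 10] → before → counts.
lambda [April 18, April 22] → before → counts.
mu [April 22, April 26] → finished-by → no.
theta [April 1, April 12] → before → counts.
zeta [April 6, April 11] → before → counts.
Total: 8.

8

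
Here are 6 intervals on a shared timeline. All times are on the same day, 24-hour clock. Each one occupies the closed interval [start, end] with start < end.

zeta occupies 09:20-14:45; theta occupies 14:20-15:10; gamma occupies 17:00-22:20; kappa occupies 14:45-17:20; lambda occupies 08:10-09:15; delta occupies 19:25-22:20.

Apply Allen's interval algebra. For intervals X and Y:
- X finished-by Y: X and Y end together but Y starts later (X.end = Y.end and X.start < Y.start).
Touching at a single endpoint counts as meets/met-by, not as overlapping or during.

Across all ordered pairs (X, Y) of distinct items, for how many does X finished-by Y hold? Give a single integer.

Checking all 30 ordered pairs for relation 'finished-by'; matching pairs in alphabetical order:
(gamma, delta): gamma finished-by delta ✓
Count: 1.

1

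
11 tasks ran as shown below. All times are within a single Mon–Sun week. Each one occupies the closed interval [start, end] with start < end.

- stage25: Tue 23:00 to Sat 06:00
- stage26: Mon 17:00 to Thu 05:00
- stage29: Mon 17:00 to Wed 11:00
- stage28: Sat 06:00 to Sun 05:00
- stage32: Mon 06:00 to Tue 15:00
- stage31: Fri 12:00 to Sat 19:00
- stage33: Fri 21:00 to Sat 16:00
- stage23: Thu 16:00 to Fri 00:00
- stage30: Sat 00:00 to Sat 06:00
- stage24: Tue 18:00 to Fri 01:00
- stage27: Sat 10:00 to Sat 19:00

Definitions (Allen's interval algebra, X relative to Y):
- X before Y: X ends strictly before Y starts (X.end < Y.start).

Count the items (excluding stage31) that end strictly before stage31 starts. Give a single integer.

Target stage31 = [Fri 12:00, Sat 19:00].
stage23 [Thu 16:00, Fri 00:00] → before → counts.
stage24 [Tue 18:00, Fri 01:00] → before → counts.
stage25 [Tue 23:00, Sat 06:00] → overlaps → no.
stage26 [Mon 17:00, Thu 05:00] → before → counts.
stage27 [Sat 10:00, Sat 19:00] → finishes → no.
stage28 [Sat 06:00, Sun 05:00] → overlapped-by → no.
stage29 [Mon 17:00, Wed 11:00] → before → counts.
stage30 [Sat 00:00, Sat 06:00] → during → no.
stage32 [Mon 06:00, Tue 15:00] → before → counts.
stage33 [Fri 21:00, Sat 16:00] → during → no.
Total: 5.

5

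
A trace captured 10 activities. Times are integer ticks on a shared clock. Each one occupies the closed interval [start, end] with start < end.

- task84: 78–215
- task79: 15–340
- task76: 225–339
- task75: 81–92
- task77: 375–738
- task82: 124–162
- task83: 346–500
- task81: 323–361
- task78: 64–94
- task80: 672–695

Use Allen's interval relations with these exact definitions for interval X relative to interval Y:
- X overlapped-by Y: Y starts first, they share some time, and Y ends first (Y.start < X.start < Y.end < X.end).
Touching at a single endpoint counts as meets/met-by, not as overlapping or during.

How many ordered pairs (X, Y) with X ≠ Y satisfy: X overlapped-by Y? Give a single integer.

Checking all 90 ordered pairs for relation 'overlapped-by'; matching pairs in alphabetical order:
(task77, task83): task77 overlapped-by task83 ✓
(task81, task76): task81 overlapped-by task76 ✓
(task81, task79): task81 overlapped-by task79 ✓
(task83, task81): task83 overlapped-by task81 ✓
(task84, task78): task84 overlapped-by task78 ✓
Count: 5.

5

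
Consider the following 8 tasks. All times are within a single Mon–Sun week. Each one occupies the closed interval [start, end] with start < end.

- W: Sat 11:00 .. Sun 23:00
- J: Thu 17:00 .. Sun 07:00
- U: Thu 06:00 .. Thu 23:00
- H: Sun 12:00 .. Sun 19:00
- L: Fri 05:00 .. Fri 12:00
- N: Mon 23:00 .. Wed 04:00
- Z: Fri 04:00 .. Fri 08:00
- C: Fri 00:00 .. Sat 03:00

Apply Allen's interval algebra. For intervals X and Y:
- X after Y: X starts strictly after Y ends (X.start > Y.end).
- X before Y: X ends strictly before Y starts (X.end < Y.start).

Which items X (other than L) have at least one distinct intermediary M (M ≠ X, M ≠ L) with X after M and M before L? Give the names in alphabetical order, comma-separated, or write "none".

C, H, J, U, W, Z

Target L = [Fri 05:00, Fri 12:00].
Intermediaries M with M before L: N, U.
Via N — items with X after N: C, H, J, U, W, Z.
Via U — items with X after U: C, H, W, Z.
Union: C, H, J, U, W, Z.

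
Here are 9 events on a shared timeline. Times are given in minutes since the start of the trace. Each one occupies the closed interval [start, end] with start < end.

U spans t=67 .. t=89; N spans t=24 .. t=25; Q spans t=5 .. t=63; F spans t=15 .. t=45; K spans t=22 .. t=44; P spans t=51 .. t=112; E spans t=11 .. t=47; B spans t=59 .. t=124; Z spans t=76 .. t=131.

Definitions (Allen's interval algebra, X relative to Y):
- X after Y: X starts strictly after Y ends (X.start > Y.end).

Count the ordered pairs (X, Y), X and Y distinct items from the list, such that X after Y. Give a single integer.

18

Checking all 72 ordered pairs for relation 'after'; matching pairs in alphabetical order:
(B, E): B after E ✓
(B, F): B after F ✓
(B, K): B after K ✓
(B, N): B after N ✓
(P, E): P after E ✓
(P, F): P after F ✓
(P, K): P after K ✓
(P, N): P after N ✓
(U, E): U after E ✓
(U, F): U after F ✓
(U, K): U after K ✓
(U, N): U after N ✓
(U, Q): U after Q ✓
(Z, E): Z after E ✓
(Z, F): Z after F ✓
(Z, K): Z after K ✓
(Z, N): Z after N ✓
(Z, Q): Z after Q ✓
Count: 18.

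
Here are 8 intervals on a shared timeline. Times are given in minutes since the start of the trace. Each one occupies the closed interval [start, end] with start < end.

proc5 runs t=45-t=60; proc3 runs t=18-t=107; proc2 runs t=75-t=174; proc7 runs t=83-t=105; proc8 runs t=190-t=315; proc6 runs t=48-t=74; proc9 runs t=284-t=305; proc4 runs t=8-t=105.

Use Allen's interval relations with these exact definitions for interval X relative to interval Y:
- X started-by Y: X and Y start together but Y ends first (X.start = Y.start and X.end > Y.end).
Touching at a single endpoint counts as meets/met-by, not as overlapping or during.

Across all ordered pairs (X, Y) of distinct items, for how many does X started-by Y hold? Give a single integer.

0

Checking all 56 ordered pairs for relation 'started-by'; matching pairs in alphabetical order:
No pair satisfies it.
Count: 0.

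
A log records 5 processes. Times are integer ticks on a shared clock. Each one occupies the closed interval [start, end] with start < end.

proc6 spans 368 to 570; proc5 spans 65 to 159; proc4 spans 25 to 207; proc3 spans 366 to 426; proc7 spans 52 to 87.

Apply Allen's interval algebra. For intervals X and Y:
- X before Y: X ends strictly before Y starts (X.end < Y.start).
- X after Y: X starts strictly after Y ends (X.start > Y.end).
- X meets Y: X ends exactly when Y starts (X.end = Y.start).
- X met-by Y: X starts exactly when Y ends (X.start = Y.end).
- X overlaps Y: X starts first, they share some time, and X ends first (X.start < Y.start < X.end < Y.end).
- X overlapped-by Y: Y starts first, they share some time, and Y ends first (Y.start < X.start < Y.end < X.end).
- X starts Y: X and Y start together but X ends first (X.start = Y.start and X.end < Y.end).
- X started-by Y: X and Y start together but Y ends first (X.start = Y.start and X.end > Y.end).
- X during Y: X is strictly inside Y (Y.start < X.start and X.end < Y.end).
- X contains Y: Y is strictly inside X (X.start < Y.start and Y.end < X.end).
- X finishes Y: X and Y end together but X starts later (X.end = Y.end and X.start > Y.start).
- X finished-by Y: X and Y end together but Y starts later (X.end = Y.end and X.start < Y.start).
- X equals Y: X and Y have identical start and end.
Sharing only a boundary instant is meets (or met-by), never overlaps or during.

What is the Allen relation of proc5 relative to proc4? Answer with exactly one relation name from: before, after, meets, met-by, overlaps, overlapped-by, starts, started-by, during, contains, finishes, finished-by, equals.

during

proc5 = [65, 159]; proc4 = [25, 207].
Compare endpoints: proc5.start > proc4.start, proc5.start < proc4.end, proc5.end > proc4.start, proc5.end < proc4.end.
That pattern is 'during'.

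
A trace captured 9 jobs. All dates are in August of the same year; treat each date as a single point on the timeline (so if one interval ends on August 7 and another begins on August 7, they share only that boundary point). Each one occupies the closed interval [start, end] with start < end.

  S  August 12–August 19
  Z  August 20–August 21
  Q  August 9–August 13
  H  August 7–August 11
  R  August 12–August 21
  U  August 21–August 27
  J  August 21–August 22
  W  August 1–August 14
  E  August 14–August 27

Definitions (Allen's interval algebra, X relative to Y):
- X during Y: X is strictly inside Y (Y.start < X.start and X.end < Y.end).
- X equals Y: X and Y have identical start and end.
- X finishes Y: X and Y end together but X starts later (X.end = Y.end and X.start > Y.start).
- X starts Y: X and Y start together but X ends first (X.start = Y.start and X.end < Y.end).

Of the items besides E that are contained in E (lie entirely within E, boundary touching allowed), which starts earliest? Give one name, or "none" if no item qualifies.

Z

Target E = [August 14, August 27].
H [August 7, August 11] → before → excluded.
J [August 21, August 22] → during → candidate.
Q [August 9, August 13] → before → excluded.
R [August 12, August 21] → overlaps → excluded.
S [August 12, August 19] → overlaps → excluded.
U [August 21, August 27] → finishes → candidate.
W [August 1, August 14] → meets → excluded.
Z [August 20, August 21] → during → candidate.
Among candidates, earliest start is August 20 → Z.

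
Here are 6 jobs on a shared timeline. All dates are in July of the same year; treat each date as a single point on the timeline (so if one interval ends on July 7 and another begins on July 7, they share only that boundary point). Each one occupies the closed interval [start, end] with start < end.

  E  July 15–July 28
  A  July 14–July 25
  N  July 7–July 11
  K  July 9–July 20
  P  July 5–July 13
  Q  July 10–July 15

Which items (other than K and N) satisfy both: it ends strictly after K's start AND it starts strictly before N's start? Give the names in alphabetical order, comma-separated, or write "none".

Conditions: its end is strictly after K's start (X.end > July 9) AND its start is strictly before N's start (X.start < July 7).
A: end July 25 > July 9? ✓; start July 14 < July 7? ✗ → no.
E: end July 28 > July 9? ✓; start July 15 < July 7? ✗ → no.
P: end July 13 > July 9? ✓; start July 5 < July 7? ✓ → yes.
Q: end July 15 > July 9? ✓; start July 10 < July 7? ✗ → no.
Result: P.

P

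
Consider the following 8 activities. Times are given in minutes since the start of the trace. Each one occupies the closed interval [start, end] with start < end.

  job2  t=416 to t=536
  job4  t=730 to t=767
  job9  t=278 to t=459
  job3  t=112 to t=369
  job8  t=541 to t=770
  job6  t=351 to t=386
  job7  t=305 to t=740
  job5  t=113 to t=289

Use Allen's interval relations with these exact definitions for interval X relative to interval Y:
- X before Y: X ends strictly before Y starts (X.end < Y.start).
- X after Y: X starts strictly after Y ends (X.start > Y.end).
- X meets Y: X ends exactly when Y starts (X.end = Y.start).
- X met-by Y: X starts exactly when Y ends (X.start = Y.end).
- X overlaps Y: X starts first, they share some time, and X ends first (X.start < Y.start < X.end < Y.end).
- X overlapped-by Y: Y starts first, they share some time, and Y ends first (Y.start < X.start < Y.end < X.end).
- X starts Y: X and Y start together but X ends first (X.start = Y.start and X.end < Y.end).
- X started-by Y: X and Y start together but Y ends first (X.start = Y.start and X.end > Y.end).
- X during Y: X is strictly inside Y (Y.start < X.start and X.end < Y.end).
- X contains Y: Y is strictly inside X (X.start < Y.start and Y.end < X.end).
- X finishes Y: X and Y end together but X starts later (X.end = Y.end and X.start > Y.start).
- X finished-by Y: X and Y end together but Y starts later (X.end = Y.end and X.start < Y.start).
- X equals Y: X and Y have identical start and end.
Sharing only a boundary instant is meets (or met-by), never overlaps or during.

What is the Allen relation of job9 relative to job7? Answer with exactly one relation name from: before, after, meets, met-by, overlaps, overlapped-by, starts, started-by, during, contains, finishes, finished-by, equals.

overlaps

job9 = [t=278, t=459]; job7 = [t=305, t=740].
Compare endpoints: job9.start < job7.start, job9.start < job7.end, job9.end > job7.start, job9.end < job7.end.
That pattern is 'overlaps'.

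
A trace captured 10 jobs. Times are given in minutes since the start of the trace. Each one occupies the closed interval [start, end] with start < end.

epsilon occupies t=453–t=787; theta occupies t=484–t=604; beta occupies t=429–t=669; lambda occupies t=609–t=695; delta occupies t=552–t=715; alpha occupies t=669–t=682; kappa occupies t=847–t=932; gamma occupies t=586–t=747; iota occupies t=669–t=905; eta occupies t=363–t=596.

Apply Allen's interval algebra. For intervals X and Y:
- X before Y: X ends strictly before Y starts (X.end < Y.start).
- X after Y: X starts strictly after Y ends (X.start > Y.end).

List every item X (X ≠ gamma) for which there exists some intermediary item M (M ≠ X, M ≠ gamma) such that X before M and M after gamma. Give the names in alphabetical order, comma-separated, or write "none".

alpha, beta, delta, epsilon, eta, lambda, theta

Target gamma = [t=586, t=747].
Intermediaries M with M after gamma: kappa.
Via kappa — items with X before kappa: alpha, beta, delta, epsilon, eta, lambda, theta.
Union: alpha, beta, delta, epsilon, eta, lambda, theta.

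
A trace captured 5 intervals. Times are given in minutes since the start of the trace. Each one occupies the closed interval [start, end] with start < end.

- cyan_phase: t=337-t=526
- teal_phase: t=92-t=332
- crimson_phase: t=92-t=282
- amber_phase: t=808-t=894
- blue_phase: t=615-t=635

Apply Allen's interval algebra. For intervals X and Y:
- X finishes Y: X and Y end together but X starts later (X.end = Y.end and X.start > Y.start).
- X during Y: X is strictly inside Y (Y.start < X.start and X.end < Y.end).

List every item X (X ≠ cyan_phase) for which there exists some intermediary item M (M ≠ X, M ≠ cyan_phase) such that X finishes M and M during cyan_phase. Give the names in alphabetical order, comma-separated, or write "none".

Target cyan_phase = [t=337, t=526].
Intermediaries M with M during cyan_phase: none.
Union: none.

none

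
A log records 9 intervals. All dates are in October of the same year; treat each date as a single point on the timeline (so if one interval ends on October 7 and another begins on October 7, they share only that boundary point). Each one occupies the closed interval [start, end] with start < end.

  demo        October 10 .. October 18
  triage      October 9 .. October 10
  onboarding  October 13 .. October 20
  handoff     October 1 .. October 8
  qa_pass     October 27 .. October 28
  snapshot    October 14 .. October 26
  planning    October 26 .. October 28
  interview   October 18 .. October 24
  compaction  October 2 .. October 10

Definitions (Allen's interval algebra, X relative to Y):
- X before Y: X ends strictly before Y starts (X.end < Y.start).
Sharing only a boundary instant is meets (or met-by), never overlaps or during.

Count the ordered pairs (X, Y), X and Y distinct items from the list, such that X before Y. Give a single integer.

24

Checking all 72 ordered pairs for relation 'before'; matching pairs in alphabetical order:
(compaction, interview): compaction before interview ✓
(compaction, onboarding): compaction before onboarding ✓
(compaction, planning): compaction before planning ✓
(compaction, qa_pass): compaction before qa_pass ✓
(compaction, snapshot): compaction before snapshot ✓
(demo, planning): demo before planning ✓
(demo, qa_pass): demo before qa_pass ✓
(handoff, demo): handoff before demo ✓
(handoff, interview): handoff before interview ✓
(handoff, onboarding): handoff before onboarding ✓
(handoff, planning): handoff before planning ✓
(handoff, qa_pass): handoff before qa_pass ✓
(handoff, snapshot): handoff before snapshot ✓
(handoff, triage): handoff before triage ✓
(interview, planning): interview before planning ✓
(interview, qa_pass): interview before qa_pass ✓
(onboarding, planning): onboarding before planning ✓
(onboarding, qa_pass): onboarding before qa_pass ✓
(snapshot, qa_pass): snapshot before qa_pass ✓
(triage, interview): triage before interview ✓
(triage, onboarding): triage before onboarding ✓
(triage, planning): triage before planning ✓
(triage, qa_pass): triage before qa_pass ✓
(triage, snapshot): triage before snapshot ✓
Count: 24.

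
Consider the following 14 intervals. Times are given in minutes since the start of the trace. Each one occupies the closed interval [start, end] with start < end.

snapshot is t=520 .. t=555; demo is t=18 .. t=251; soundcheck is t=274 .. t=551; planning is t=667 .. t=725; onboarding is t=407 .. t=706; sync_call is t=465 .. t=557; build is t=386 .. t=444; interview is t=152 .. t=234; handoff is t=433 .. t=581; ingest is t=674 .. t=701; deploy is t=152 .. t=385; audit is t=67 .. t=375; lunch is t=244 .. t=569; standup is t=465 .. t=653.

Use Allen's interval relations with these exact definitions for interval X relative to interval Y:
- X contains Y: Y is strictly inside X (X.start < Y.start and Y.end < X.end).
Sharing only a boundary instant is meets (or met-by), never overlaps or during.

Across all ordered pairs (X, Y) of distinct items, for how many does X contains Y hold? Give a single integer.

Checking all 182 ordered pairs for relation 'contains'; matching pairs in alphabetical order:
(audit, interview): audit contains interview ✓
(demo, interview): demo contains interview ✓
(handoff, snapshot): handoff contains snapshot ✓
(handoff, sync_call): handoff contains sync_call ✓
(lunch, build): lunch contains build ✓
(lunch, snapshot): lunch contains snapshot ✓
(lunch, soundcheck): lunch contains soundcheck ✓
(lunch, sync_call): lunch contains sync_call ✓
(onboarding, handoff): onboarding contains handoff ✓
(onboarding, ingest): onboarding contains ingest ✓
(onboarding, snapshot): onboarding contains snapshot ✓
(onboarding, standup): onboarding contains standup ✓
(onboarding, sync_call): onboarding contains sync_call ✓
(planning, ingest): planning contains ingest ✓
(soundcheck, build): soundcheck contains build ✓
(standup, snapshot): standup contains snapshot ✓
(sync_call, snapshot): sync_call contains snapshot ✓
Count: 17.

17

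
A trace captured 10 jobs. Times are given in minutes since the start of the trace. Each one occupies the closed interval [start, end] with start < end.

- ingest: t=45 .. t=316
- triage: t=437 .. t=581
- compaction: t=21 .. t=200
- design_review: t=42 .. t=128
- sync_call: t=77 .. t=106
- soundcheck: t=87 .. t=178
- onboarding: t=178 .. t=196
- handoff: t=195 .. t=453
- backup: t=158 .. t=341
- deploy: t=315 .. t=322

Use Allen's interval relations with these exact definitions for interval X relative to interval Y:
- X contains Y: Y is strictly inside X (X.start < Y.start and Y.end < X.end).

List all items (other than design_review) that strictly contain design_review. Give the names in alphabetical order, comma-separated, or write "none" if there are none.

compaction

Target design_review = [t=42, t=128].
backup [t=158, t=341] → after → no.
compaction [t=21, t=200] → contains → yes.
deploy [t=315, t=322] → after → no.
handoff [t=195, t=453] → after → no.
ingest [t=45, t=316] → overlapped-by → no.
onboarding [t=178, t=196] → after → no.
soundcheck [t=87, t=178] → overlapped-by → no.
sync_call [t=77, t=106] → during → no.
triage [t=437, t=581] → after → no.
Result: compaction.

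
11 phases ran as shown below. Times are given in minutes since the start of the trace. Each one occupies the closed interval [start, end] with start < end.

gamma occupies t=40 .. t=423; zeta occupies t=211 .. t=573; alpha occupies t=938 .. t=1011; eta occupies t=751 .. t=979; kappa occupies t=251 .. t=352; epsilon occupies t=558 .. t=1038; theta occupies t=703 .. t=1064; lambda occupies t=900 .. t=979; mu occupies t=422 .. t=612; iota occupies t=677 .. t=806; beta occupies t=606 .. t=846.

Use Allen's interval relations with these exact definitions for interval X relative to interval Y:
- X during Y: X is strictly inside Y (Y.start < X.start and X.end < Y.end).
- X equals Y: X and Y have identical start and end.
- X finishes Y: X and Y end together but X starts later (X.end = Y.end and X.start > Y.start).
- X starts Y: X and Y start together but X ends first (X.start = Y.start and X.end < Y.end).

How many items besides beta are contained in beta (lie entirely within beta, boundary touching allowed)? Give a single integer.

Target beta = [t=606, t=846].
alpha [t=938, t=1011] → after → no.
epsilon [t=558, t=1038] → contains → no.
eta [t=751, t=979] → overlapped-by → no.
gamma [t=40, t=423] → before → no.
iota [t=677, t=806] → during → counts.
kappa [t=251, t=352] → before → no.
lambda [t=900, t=979] → after → no.
mu [t=422, t=612] → overlaps → no.
theta [t=703, t=1064] → overlapped-by → no.
zeta [t=211, t=573] → before → no.
Total: 1.

1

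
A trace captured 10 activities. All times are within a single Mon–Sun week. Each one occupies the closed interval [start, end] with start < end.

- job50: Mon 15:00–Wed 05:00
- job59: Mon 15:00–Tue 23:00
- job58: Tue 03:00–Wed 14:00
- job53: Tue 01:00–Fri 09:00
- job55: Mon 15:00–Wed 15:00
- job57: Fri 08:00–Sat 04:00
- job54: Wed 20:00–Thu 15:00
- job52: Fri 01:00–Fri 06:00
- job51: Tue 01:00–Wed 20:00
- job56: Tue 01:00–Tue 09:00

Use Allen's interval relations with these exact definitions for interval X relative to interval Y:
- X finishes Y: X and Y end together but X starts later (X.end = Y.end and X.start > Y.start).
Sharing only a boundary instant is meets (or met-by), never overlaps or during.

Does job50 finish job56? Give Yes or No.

job50 = [Mon 15:00, Wed 05:00], job56 = [Tue 01:00, Tue 09:00].
Actual relation of job50 to job56: contains.
Asked whether 'finishes' holds → No.

No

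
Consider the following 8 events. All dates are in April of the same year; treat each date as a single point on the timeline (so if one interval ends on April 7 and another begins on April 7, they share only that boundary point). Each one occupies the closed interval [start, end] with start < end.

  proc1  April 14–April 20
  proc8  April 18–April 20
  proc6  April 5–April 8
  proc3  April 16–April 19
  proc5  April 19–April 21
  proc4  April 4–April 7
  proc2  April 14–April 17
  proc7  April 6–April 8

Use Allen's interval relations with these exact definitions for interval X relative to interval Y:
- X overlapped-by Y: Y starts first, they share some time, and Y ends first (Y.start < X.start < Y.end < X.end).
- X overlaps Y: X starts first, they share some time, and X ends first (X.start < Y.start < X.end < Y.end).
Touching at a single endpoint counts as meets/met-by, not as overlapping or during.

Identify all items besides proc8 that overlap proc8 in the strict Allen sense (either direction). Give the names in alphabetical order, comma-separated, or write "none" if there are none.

Target proc8 = [April 18, April 20].
proc1 [April 14, April 20] → finished-by → no.
proc2 [April 14, April 17] → before → no.
proc3 [April 16, April 19] → overlaps → yes.
proc4 [April 4, April 7] → before → no.
proc5 [April 19, April 21] → overlapped-by → yes.
proc6 [April 5, April 8] → before → no.
proc7 [April 6, April 8] → before → no.
Result: proc3, proc5.

proc3, proc5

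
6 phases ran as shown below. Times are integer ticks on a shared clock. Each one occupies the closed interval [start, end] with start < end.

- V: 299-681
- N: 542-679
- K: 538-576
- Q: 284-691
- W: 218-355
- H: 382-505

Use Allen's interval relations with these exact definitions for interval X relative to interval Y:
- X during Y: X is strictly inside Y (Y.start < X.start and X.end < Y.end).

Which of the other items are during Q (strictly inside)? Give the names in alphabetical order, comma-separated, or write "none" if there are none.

H, K, N, V

Target Q = [284, 691].
H [382, 505] → during → yes.
K [538, 576] → during → yes.
N [542, 679] → during → yes.
V [299, 681] → during → yes.
W [218, 355] → overlaps → no.
Result: H, K, N, V.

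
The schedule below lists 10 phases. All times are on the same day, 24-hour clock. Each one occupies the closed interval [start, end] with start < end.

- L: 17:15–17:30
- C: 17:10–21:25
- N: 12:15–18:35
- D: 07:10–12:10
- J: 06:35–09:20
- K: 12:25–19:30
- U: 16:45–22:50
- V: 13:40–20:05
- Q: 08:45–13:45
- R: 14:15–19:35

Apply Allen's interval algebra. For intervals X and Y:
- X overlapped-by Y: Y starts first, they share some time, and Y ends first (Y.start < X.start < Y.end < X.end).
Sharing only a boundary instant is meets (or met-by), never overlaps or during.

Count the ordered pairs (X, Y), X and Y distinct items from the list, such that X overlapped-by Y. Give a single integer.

Checking all 90 ordered pairs for relation 'overlapped-by'; matching pairs in alphabetical order:
(C, K): C overlapped-by K ✓
(C, N): C overlapped-by N ✓
(C, R): C overlapped-by R ✓
(C, V): C overlapped-by V ✓
(D, J): D overlapped-by J ✓
(K, N): K overlapped-by N ✓
(K, Q): K overlapped-by Q ✓
(N, Q): N overlapped-by Q ✓
(Q, D): Q overlapped-by D ✓
(Q, J): Q overlapped-by J ✓
(R, K): R overlapped-by K ✓
(R, N): R overlapped-by N ✓
(U, K): U overlapped-by K ✓
(U, N): U overlapped-by N ✓
(U, R): U overlapped-by R ✓
(U, V): U overlapped-by V ✓
(V, K): V overlapped-by K ✓
(V, N): V overlapped-by N ✓
(V, Q): V overlapped-by Q ✓
Count: 19.

19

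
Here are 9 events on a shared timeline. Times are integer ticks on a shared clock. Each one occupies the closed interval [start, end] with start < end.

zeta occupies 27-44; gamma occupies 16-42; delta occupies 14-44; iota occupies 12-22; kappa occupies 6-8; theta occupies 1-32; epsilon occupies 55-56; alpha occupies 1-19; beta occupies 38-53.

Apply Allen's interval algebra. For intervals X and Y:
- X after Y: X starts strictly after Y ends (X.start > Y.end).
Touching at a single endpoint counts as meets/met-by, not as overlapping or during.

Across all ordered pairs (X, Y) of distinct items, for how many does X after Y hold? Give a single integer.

Checking all 72 ordered pairs for relation 'after'; matching pairs in alphabetical order:
(beta, alpha): beta after alpha ✓
(beta, iota): beta after iota ✓
(beta, kappa): beta after kappa ✓
(beta, theta): beta after theta ✓
(delta, kappa): delta after kappa ✓
(epsilon, alpha): epsilon after alpha ✓
(epsilon, beta): epsilon after beta ✓
(epsilon, delta): epsilon after delta ✓
(epsilon, gamma): epsilon after gamma ✓
(epsilon, iota): epsilon after iota ✓
(epsilon, kappa): epsilon after kappa ✓
(epsilon, theta): epsilon after theta ✓
(epsilon, zeta): epsilon after zeta ✓
(gamma, kappa): gamma after kappa ✓
(iota, kappa): iota after kappa ✓
(zeta, alpha): zeta after alpha ✓
(zeta, iota): zeta after iota ✓
(zeta, kappa): zeta after kappa ✓
Count: 18.

18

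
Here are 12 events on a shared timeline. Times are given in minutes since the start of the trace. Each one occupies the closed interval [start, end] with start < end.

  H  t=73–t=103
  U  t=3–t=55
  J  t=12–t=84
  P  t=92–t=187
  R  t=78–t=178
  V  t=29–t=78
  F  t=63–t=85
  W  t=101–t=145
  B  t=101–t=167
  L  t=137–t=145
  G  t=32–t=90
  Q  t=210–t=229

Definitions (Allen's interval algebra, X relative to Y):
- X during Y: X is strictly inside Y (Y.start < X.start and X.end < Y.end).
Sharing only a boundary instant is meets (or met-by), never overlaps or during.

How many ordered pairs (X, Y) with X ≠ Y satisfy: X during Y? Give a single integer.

9

Checking all 132 ordered pairs for relation 'during'; matching pairs in alphabetical order:
(B, P): B during P ✓
(B, R): B during R ✓
(F, G): F during G ✓
(L, B): L during B ✓
(L, P): L during P ✓
(L, R): L during R ✓
(V, J): V during J ✓
(W, P): W during P ✓
(W, R): W during R ✓
Count: 9.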